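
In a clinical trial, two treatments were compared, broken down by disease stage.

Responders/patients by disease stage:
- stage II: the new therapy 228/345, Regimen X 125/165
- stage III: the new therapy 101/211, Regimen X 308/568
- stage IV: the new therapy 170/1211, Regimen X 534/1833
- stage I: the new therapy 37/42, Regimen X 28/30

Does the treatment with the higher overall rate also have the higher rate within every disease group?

Yes

Stage II: the new therapy 228/345 = 66.1%, Regimen X 125/165 = 75.8% → Regimen X
Stage III: the new therapy 101/211 = 47.9%, Regimen X 308/568 = 54.2% → Regimen X
Stage IV: the new therapy 170/1211 = 14.0%, Regimen X 534/1833 = 29.1% → Regimen X
Stage I: the new therapy 37/42 = 88.1%, Regimen X 28/30 = 93.3% → Regimen X
Overall: the new therapy 536/1809 = 29.6%, Regimen X 995/2596 = 38.3% → Regimen X
Regimen X wins overall and in every disease group — no reversal.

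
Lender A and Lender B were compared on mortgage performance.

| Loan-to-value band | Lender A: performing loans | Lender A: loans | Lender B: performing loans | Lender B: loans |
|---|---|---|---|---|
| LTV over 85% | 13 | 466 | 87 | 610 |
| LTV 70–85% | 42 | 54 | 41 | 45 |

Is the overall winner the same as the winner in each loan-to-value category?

Yes

LTV over 85%: Lender A 13/466 = 2.8%, Lender B 87/610 = 14.3% → Lender B
LTV 70–85%: Lender A 42/54 = 77.8%, Lender B 41/45 = 91.1% → Lender B
Overall: Lender A 55/520 = 10.6%, Lender B 128/655 = 19.5% → Lender B
Lender B wins overall and in every loan-to-value group — no reversal.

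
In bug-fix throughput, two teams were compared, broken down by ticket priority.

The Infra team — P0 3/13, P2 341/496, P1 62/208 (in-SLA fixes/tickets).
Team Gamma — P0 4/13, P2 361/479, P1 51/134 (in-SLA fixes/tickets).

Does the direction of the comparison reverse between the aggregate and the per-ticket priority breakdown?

No

P0: the Infra team 3/13 = 23.1%, Team Gamma 4/13 = 30.8% → Team Gamma
P2: the Infra team 341/496 = 68.8%, Team Gamma 361/479 = 75.4% → Team Gamma
P1: the Infra team 62/208 = 29.8%, Team Gamma 51/134 = 38.1% → Team Gamma
Overall: the Infra team 406/717 = 56.6%, Team Gamma 416/626 = 66.5% → Team Gamma
Team Gamma wins overall and in every ticket group — no reversal.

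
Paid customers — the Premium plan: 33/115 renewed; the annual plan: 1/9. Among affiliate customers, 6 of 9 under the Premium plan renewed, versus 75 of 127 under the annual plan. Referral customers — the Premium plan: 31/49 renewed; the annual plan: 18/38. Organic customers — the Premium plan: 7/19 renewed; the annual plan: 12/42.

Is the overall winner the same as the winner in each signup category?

No

Paid: the Premium plan 33/115 = 28.7%, the annual plan 1/9 = 11.1% → the Premium plan
Affiliate: the Premium plan 6/9 = 66.7%, the annual plan 75/127 = 59.1% → the Premium plan
Referral: the Premium plan 31/49 = 63.3%, the annual plan 18/38 = 47.4% → the Premium plan
Organic: the Premium plan 7/19 = 36.8%, the annual plan 12/42 = 28.6% → the Premium plan
Overall: the Premium plan 77/192 = 40.1%, the annual plan 106/216 = 49.1% → the annual plan
The Premium plan wins each signup group but the annual plan wins overall — the comparison reverses. The Premium plan's customers skew toward paid, which has a lower base rate.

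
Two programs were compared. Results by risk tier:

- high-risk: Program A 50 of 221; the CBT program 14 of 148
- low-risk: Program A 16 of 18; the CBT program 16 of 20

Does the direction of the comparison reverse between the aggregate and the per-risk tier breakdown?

No

High-risk: Program A 50/221 = 22.6%, the CBT program 14/148 = 9.5% → Program A
Low-risk: Program A 16/18 = 88.9%, the CBT program 16/20 = 80.0% → Program A
Overall: Program A 66/239 = 27.6%, the CBT program 30/168 = 17.9% → Program A
Program A wins overall and in every risk group — no reversal.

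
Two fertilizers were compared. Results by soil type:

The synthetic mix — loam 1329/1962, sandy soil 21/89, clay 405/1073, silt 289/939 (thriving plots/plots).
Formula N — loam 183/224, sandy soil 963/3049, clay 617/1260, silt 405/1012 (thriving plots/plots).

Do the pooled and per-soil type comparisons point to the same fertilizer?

Loam: the synthetic mix 1329/1962 = 67.7%, Formula N 183/224 = 81.7% → Formula N
Sandy soil: the synthetic mix 21/89 = 23.6%, Formula N 963/3049 = 31.6% → Formula N
Clay: the synthetic mix 405/1073 = 37.7%, Formula N 617/1260 = 49.0% → Formula N
Silt: the synthetic mix 289/939 = 30.8%, Formula N 405/1012 = 40.0% → Formula N
Overall: the synthetic mix 2044/4063 = 50.3%, Formula N 2168/5545 = 39.1% → the synthetic mix
Formula N wins each soil group but the synthetic mix wins overall — the comparison reverses. Formula N's plots skew toward sandy soil, which has a lower base rate.

No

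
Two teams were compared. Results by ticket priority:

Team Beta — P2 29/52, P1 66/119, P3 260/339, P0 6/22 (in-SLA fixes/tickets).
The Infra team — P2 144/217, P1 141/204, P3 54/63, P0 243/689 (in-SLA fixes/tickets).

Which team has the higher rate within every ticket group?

P2: Team Beta 29/52 = 55.8%, the Infra team 144/217 = 66.4% → the Infra team
P1: Team Beta 66/119 = 55.5%, the Infra team 141/204 = 69.1% → the Infra team
P3: Team Beta 260/339 = 76.7%, the Infra team 54/63 = 85.7% → the Infra team
P0: Team Beta 6/22 = 27.3%, the Infra team 243/689 = 35.3% → the Infra team
The Infra team has the higher rate in all 4 groups.

the Infra team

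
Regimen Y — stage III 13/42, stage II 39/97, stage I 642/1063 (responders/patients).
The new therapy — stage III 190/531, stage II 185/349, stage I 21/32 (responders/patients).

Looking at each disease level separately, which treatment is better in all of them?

Stage III: Regimen Y 13/42 = 31.0%, the new therapy 190/531 = 35.8% → the new therapy
Stage II: Regimen Y 39/97 = 40.2%, the new therapy 185/349 = 53.0% → the new therapy
Stage I: Regimen Y 642/1063 = 60.4%, the new therapy 21/32 = 65.6% → the new therapy
The new therapy has the higher rate in all 3 groups.

the new therapy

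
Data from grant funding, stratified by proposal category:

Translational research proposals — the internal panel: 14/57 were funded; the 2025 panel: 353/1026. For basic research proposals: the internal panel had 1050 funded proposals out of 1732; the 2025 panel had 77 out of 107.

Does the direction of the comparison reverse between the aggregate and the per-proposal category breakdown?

Translational research: the internal panel 14/57 = 24.6%, the 2025 panel 353/1026 = 34.4% → the 2025 panel
Basic research: the internal panel 1050/1732 = 60.6%, the 2025 panel 77/107 = 72.0% → the 2025 panel
Overall: the internal panel 1064/1789 = 59.5%, the 2025 panel 430/1133 = 38.0% → the internal panel
The 2025 panel wins each proposal group but the internal panel wins overall — the comparison reverses. The 2025 panel's proposals skew toward translational research, which has a lower base rate.

Yes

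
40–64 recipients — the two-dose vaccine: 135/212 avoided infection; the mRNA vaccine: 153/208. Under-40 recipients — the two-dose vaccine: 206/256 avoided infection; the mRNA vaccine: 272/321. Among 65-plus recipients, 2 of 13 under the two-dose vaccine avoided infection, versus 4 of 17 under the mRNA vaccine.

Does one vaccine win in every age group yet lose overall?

40–64: the two-dose vaccine 135/212 = 63.7%, the mRNA vaccine 153/208 = 73.6% → the mRNA vaccine
Under-40: the two-dose vaccine 206/256 = 80.5%, the mRNA vaccine 272/321 = 84.7% → the mRNA vaccine
65-plus: the two-dose vaccine 2/13 = 15.4%, the mRNA vaccine 4/17 = 23.5% → the mRNA vaccine
Overall: the two-dose vaccine 343/481 = 71.3%, the mRNA vaccine 429/546 = 78.6% → the mRNA vaccine
The mRNA vaccine wins overall and in every age group — no reversal.

No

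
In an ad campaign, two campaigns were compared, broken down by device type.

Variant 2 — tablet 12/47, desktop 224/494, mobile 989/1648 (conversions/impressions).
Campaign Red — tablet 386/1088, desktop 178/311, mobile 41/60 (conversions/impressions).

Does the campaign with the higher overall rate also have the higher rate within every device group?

Tablet: Variant 2 12/47 = 25.5%, Campaign Red 386/1088 = 35.5% → Campaign Red
Desktop: Variant 2 224/494 = 45.3%, Campaign Red 178/311 = 57.2% → Campaign Red
Mobile: Variant 2 989/1648 = 60.0%, Campaign Red 41/60 = 68.3% → Campaign Red
Overall: Variant 2 1225/2189 = 56.0%, Campaign Red 605/1459 = 41.5% → Variant 2
Campaign Red wins each device group but Variant 2 wins overall — the comparison reverses. Campaign Red's impressions skew toward tablet, which has a lower base rate.

No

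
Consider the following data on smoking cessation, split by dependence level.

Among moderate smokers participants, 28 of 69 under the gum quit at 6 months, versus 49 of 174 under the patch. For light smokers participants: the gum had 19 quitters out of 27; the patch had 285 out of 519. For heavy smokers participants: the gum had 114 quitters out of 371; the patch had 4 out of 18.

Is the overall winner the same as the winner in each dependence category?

Moderate smokers: the gum 28/69 = 40.6%, the patch 49/174 = 28.2% → the gum
Light smokers: the gum 19/27 = 70.4%, the patch 285/519 = 54.9% → the gum
Heavy smokers: the gum 114/371 = 30.7%, the patch 4/18 = 22.2% → the gum
Overall: the gum 161/467 = 34.5%, the patch 338/711 = 47.5% → the patch
The gum wins each dependence group but the patch wins overall — the comparison reverses. The gum's participants skew toward heavy smokers, which has a lower base rate.

No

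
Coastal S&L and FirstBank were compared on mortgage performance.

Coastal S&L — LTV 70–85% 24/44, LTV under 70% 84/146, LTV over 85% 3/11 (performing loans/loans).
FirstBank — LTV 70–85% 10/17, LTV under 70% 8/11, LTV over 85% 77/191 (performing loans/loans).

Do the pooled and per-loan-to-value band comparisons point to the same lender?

No

LTV 70–85%: Coastal S&L 24/44 = 54.5%, FirstBank 10/17 = 58.8% → FirstBank
LTV under 70%: Coastal S&L 84/146 = 57.5%, FirstBank 8/11 = 72.7% → FirstBank
LTV over 85%: Coastal S&L 3/11 = 27.3%, FirstBank 77/191 = 40.3% → FirstBank
Overall: Coastal S&L 111/201 = 55.2%, FirstBank 95/219 = 43.4% → Coastal S&L
FirstBank wins each loan-to-value group but Coastal S&L wins overall — the comparison reverses. FirstBank's loans skew toward LTV over 85%, which has a lower base rate.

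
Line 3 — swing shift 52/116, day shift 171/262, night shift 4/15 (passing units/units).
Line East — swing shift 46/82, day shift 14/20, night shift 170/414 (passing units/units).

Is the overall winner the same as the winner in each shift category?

Swing shift: Line 3 52/116 = 44.8%, Line East 46/82 = 56.1% → Line East
Day shift: Line 3 171/262 = 65.3%, Line East 14/20 = 70.0% → Line East
Night shift: Line 3 4/15 = 26.7%, Line East 170/414 = 41.1% → Line East
Overall: Line 3 227/393 = 57.8%, Line East 230/516 = 44.6% → Line 3
Line East wins each shift group but Line 3 wins overall — the comparison reverses. Line East's units skew toward night shift, which has a lower base rate.

No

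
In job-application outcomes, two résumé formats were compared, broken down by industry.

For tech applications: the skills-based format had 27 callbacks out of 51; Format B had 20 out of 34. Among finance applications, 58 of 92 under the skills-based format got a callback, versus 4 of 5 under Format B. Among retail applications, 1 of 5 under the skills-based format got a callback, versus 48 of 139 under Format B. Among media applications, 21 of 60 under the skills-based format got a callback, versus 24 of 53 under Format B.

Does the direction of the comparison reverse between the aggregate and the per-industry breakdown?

Tech: the skills-based format 27/51 = 52.9%, Format B 20/34 = 58.8% → Format B
Finance: the skills-based format 58/92 = 63.0%, Format B 4/5 = 80.0% → Format B
Retail: the skills-based format 1/5 = 20.0%, Format B 48/139 = 34.5% → Format B
Media: the skills-based format 21/60 = 35.0%, Format B 24/53 = 45.3% → Format B
Overall: the skills-based format 107/208 = 51.4%, Format B 96/231 = 41.6% → the skills-based format
Format B wins each industry group but the skills-based format wins overall — the comparison reverses. Format B's applications skew toward retail, which has a lower base rate.

Yes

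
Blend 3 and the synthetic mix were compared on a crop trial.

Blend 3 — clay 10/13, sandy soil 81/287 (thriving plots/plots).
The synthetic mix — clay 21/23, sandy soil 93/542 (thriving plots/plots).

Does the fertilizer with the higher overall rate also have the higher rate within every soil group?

No

Clay: Blend 3 10/13 = 76.9%, the synthetic mix 21/23 = 91.3% → the synthetic mix
Sandy soil: Blend 3 81/287 = 28.2%, the synthetic mix 93/542 = 17.2% → Blend 3
Overall: Blend 3 91/300 = 30.3%, the synthetic mix 114/565 = 20.2% → Blend 3
Neither sweeps: Blend 3 wins 1 of 2 groups, the synthetic mix wins 1. Blend 3 wins overall but not every group — no Simpson reversal.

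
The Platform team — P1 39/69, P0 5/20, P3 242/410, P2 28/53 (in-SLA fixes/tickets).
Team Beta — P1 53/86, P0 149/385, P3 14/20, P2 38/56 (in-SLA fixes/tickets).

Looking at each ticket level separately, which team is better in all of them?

Team Beta

P1: the Platform team 39/69 = 56.5%, Team Beta 53/86 = 61.6% → Team Beta
P0: the Platform team 5/20 = 25.0%, Team Beta 149/385 = 38.7% → Team Beta
P3: the Platform team 242/410 = 59.0%, Team Beta 14/20 = 70.0% → Team Beta
P2: the Platform team 28/53 = 52.8%, Team Beta 38/56 = 67.9% → Team Beta
Team Beta has the higher rate in all 4 groups.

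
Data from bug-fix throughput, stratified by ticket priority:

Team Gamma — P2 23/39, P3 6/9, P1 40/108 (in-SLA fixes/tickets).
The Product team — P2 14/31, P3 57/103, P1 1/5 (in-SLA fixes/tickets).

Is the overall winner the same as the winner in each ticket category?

P2: Team Gamma 23/39 = 59.0%, the Product team 14/31 = 45.2% → Team Gamma
P3: Team Gamma 6/9 = 66.7%, the Product team 57/103 = 55.3% → Team Gamma
P1: Team Gamma 40/108 = 37.0%, the Product team 1/5 = 20.0% → Team Gamma
Overall: Team Gamma 69/156 = 44.2%, the Product team 72/139 = 51.8% → the Product team
Team Gamma wins each ticket group but the Product team wins overall — the comparison reverses. Team Gamma's tickets skew toward P1, which has a lower base rate.

No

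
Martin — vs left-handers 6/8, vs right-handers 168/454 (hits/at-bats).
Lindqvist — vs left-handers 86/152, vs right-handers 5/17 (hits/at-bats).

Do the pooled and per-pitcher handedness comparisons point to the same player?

Vs left-handers: Martin 6/8 = 75.0%, Lindqvist 86/152 = 56.6% → Martin
Vs right-handers: Martin 168/454 = 37.0%, Lindqvist 5/17 = 29.4% → Martin
Overall: Martin 174/462 = 37.7%, Lindqvist 91/169 = 53.8% → Lindqvist
Martin wins each pitcher group but Lindqvist wins overall — the comparison reverses. Martin's at-bats skew toward vs right-handers, which has a lower base rate.

No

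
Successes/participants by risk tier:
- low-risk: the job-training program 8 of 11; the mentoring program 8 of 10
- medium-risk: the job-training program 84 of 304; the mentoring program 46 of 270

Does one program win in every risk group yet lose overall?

Low-risk: the job-training program 8/11 = 72.7%, the mentoring program 8/10 = 80.0% → the mentoring program
Medium-risk: the job-training program 84/304 = 27.6%, the mentoring program 46/270 = 17.0% → the job-training program
Overall: the job-training program 92/315 = 29.2%, the mentoring program 54/280 = 19.3% → the job-training program
Neither sweeps: the job-training program wins 1 of 2 groups, the mentoring program wins 1. The job-training program wins overall but not every group — no Simpson reversal.

No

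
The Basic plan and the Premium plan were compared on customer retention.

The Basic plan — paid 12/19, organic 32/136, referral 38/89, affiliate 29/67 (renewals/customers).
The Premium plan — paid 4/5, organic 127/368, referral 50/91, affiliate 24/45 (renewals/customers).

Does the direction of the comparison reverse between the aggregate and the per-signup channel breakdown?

No

Paid: the Basic plan 12/19 = 63.2%, the Premium plan 4/5 = 80.0% → the Premium plan
Organic: the Basic plan 32/136 = 23.5%, the Premium plan 127/368 = 34.5% → the Premium plan
Referral: the Basic plan 38/89 = 42.7%, the Premium plan 50/91 = 54.9% → the Premium plan
Affiliate: the Basic plan 29/67 = 43.3%, the Premium plan 24/45 = 53.3% → the Premium plan
Overall: the Basic plan 111/311 = 35.7%, the Premium plan 205/509 = 40.3% → the Premium plan
The Premium plan wins overall and in every signup group — no reversal.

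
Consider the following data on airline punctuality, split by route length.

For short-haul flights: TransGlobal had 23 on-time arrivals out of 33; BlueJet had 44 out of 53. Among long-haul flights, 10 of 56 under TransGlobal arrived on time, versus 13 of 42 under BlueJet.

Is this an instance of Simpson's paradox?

Short-haul: TransGlobal 23/33 = 69.7%, BlueJet 44/53 = 83.0% → BlueJet
Long-haul: TransGlobal 10/56 = 17.9%, BlueJet 13/42 = 31.0% → BlueJet
Overall: TransGlobal 33/89 = 37.1%, BlueJet 57/95 = 60.0% → BlueJet
BlueJet wins overall and in every route group — no reversal.

No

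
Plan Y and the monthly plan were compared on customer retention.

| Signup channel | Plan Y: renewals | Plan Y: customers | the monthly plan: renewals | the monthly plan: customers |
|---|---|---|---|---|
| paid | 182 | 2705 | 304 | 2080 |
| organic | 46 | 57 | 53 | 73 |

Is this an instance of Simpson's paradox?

Paid: Plan Y 182/2705 = 6.7%, the monthly plan 304/2080 = 14.6% → the monthly plan
Organic: Plan Y 46/57 = 80.7%, the monthly plan 53/73 = 72.6% → Plan Y
Overall: Plan Y 228/2762 = 8.3%, the monthly plan 357/2153 = 16.6% → the monthly plan
Neither sweeps: Plan Y wins 1 of 2 groups, the monthly plan wins 1. The monthly plan wins overall but not every group — no Simpson reversal.

No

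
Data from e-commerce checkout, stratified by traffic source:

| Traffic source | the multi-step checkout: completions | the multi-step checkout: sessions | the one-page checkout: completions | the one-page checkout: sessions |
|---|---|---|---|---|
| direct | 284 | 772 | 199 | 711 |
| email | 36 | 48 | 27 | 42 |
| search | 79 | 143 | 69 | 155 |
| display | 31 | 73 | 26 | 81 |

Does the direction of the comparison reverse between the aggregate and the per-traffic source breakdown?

Direct: the multi-step checkout 284/772 = 36.8%, the one-page checkout 199/711 = 28.0% → the multi-step checkout
Email: the multi-step checkout 36/48 = 75.0%, the one-page checkout 27/42 = 64.3% → the multi-step checkout
Search: the multi-step checkout 79/143 = 55.2%, the one-page checkout 69/155 = 44.5% → the multi-step checkout
Display: the multi-step checkout 31/73 = 42.5%, the one-page checkout 26/81 = 32.1% → the multi-step checkout
Overall: the multi-step checkout 430/1036 = 41.5%, the one-page checkout 321/989 = 32.5% → the multi-step checkout
The multi-step checkout wins overall and in every traffic group — no reversal.

No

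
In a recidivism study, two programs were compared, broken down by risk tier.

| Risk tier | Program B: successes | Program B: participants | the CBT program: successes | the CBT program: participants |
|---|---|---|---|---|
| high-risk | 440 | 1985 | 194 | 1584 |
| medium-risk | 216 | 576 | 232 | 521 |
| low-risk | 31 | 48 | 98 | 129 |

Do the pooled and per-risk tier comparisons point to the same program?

High-risk: Program B 440/1985 = 22.2%, the CBT program 194/1584 = 12.2% → Program B
Medium-risk: Program B 216/576 = 37.5%, the CBT program 232/521 = 44.5% → the CBT program
Low-risk: Program B 31/48 = 64.6%, the CBT program 98/129 = 76.0% → the CBT program
Overall: Program B 687/2609 = 26.3%, the CBT program 524/2234 = 23.5% → Program B
Neither sweeps: Program B wins 1 of 3 groups, the CBT program wins 2. Program B wins overall but not every group — no Simpson reversal.

No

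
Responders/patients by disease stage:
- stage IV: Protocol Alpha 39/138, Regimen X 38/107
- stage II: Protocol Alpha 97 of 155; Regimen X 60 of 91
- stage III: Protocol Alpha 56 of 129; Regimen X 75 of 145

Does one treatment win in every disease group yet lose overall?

Stage IV: Protocol Alpha 39/138 = 28.3%, Regimen X 38/107 = 35.5% → Regimen X
Stage II: Protocol Alpha 97/155 = 62.6%, Regimen X 60/91 = 65.9% → Regimen X
Stage III: Protocol Alpha 56/129 = 43.4%, Regimen X 75/145 = 51.7% → Regimen X
Overall: Protocol Alpha 192/422 = 45.5%, Regimen X 173/343 = 50.4% → Regimen X
Regimen X wins overall and in every disease group — no reversal.

No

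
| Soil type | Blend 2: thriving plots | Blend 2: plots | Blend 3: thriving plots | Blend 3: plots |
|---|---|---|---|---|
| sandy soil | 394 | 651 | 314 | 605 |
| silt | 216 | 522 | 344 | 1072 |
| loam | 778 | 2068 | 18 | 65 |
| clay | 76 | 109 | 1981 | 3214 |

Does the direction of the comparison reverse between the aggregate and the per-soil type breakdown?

Sandy soil: Blend 2 394/651 = 60.5%, Blend 3 314/605 = 51.9% → Blend 2
Silt: Blend 2 216/522 = 41.4%, Blend 3 344/1072 = 32.1% → Blend 2
Loam: Blend 2 778/2068 = 37.6%, Blend 3 18/65 = 27.7% → Blend 2
Clay: Blend 2 76/109 = 69.7%, Blend 3 1981/3214 = 61.6% → Blend 2
Overall: Blend 2 1464/3350 = 43.7%, Blend 3 2657/4956 = 53.6% → Blend 3
Blend 2 wins each soil group but Blend 3 wins overall — the comparison reverses. Blend 2's plots skew toward loam, which has a lower base rate.

Yes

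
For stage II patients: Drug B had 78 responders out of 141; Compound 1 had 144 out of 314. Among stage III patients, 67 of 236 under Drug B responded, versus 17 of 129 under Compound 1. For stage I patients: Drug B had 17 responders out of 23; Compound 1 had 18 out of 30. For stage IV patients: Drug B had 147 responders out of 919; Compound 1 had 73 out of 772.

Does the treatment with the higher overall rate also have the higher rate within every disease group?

Yes

Stage II: Drug B 78/141 = 55.3%, Compound 1 144/314 = 45.9% → Drug B
Stage III: Drug B 67/236 = 28.4%, Compound 1 17/129 = 13.2% → Drug B
Stage I: Drug B 17/23 = 73.9%, Compound 1 18/30 = 60.0% → Drug B
Stage IV: Drug B 147/919 = 16.0%, Compound 1 73/772 = 9.5% → Drug B
Overall: Drug B 309/1319 = 23.4%, Compound 1 252/1245 = 20.2% → Drug B
Drug B wins overall and in every disease group — no reversal.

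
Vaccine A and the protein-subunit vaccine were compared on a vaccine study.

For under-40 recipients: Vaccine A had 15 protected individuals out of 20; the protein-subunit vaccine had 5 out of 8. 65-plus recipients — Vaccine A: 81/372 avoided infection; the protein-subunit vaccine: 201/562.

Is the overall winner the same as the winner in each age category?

No

Under-40: Vaccine A 15/20 = 75.0%, the protein-subunit vaccine 5/8 = 62.5% → Vaccine A
65-plus: Vaccine A 81/372 = 21.8%, the protein-subunit vaccine 201/562 = 35.8% → the protein-subunit vaccine
Overall: Vaccine A 96/392 = 24.5%, the protein-subunit vaccine 206/570 = 36.1% → the protein-subunit vaccine
Neither sweeps: Vaccine A wins 1 of 2 groups, the protein-subunit vaccine wins 1. The protein-subunit vaccine wins overall but not every group — no Simpson reversal.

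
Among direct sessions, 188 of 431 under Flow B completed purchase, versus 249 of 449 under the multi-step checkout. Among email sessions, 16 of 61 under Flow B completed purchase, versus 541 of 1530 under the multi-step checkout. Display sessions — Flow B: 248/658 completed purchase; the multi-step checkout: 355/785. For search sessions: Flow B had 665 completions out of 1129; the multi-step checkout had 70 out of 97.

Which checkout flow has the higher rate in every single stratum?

the multi-step checkout

Direct: Flow B 188/431 = 43.6%, the multi-step checkout 249/449 = 55.5% → the multi-step checkout
Email: Flow B 16/61 = 26.2%, the multi-step checkout 541/1530 = 35.4% → the multi-step checkout
Display: Flow B 248/658 = 37.7%, the multi-step checkout 355/785 = 45.2% → the multi-step checkout
Search: Flow B 665/1129 = 58.9%, the multi-step checkout 70/97 = 72.2% → the multi-step checkout
The multi-step checkout has the higher rate in all 4 groups.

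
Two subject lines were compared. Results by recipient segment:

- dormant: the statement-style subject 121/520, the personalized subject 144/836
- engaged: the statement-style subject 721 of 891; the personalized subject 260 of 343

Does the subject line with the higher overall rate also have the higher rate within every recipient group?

Yes

Dormant: the statement-style subject 121/520 = 23.3%, the personalized subject 144/836 = 17.2% → the statement-style subject
Engaged: the statement-style subject 721/891 = 80.9%, the personalized subject 260/343 = 75.8% → the statement-style subject
Overall: the statement-style subject 842/1411 = 59.7%, the personalized subject 404/1179 = 34.3% → the statement-style subject
The statement-style subject wins overall and in every recipient group — no reversal.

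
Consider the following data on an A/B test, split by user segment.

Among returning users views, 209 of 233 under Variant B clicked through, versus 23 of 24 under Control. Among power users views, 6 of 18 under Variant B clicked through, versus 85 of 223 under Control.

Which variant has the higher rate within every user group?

Control

Returning users: Variant B 209/233 = 89.7%, Control 23/24 = 95.8% → Control
Power users: Variant B 6/18 = 33.3%, Control 85/223 = 38.1% → Control
Control has the higher rate in both groups.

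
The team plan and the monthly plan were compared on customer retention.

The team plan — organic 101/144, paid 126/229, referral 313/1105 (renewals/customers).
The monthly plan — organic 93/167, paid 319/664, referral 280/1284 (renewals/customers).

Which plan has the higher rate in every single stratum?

Organic: the team plan 101/144 = 70.1%, the monthly plan 93/167 = 55.7% → the team plan
Paid: the team plan 126/229 = 55.0%, the monthly plan 319/664 = 48.0% → the team plan
Referral: the team plan 313/1105 = 28.3%, the monthly plan 280/1284 = 21.8% → the team plan
The team plan has the higher rate in all 3 groups.

the team plan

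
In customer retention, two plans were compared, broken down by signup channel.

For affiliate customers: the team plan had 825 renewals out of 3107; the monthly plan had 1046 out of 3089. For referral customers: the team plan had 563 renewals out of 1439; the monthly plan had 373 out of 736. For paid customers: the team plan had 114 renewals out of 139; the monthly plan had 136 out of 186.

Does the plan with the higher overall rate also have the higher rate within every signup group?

Affiliate: the team plan 825/3107 = 26.6%, the monthly plan 1046/3089 = 33.9% → the monthly plan
Referral: the team plan 563/1439 = 39.1%, the monthly plan 373/736 = 50.7% → the monthly plan
Paid: the team plan 114/139 = 82.0%, the monthly plan 136/186 = 73.1% → the team plan
Overall: the team plan 1502/4685 = 32.1%, the monthly plan 1555/4011 = 38.8% → the monthly plan
Neither sweeps: the team plan wins 1 of 3 groups, the monthly plan wins 2. The monthly plan wins overall but not every group — no Simpson reversal.

No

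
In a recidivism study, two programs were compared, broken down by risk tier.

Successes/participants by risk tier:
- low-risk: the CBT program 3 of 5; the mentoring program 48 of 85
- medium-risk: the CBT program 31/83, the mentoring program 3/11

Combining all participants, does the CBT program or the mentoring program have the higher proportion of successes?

the mentoring program

Low-risk: the CBT program 3/5 = 60.0%, the mentoring program 48/85 = 56.5% → the CBT program
Medium-risk: the CBT program 31/83 = 37.3%, the mentoring program 3/11 = 27.3% → the CBT program
Overall: the CBT program 34/88 = 38.6%, the mentoring program 51/96 = 53.1% → the mentoring program
(The CBT program wins every risk group but the mentoring program wins overall — the CBT program's participants skew toward the low-rate medium-risk group.)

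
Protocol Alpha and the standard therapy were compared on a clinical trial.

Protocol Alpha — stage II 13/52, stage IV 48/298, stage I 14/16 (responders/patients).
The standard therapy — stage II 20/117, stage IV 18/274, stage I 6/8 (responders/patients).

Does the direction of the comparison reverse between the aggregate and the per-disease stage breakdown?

Stage II: Protocol Alpha 13/52 = 25.0%, the standard therapy 20/117 = 17.1% → Protocol Alpha
Stage IV: Protocol Alpha 48/298 = 16.1%, the standard therapy 18/274 = 6.6% → Protocol Alpha
Stage I: Protocol Alpha 14/16 = 87.5%, the standard therapy 6/8 = 75.0% → Protocol Alpha
Overall: Protocol Alpha 75/366 = 20.5%, the standard therapy 44/399 = 11.0% → Protocol Alpha
Protocol Alpha wins overall and in every disease group — no reversal.

No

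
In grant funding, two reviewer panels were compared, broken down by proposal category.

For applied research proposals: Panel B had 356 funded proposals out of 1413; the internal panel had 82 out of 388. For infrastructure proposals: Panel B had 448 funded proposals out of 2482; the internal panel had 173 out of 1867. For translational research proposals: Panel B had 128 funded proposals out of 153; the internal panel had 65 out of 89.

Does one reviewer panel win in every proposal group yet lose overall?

No

Applied research: Panel B 356/1413 = 25.2%, the internal panel 82/388 = 21.1% → Panel B
Infrastructure: Panel B 448/2482 = 18.0%, the internal panel 173/1867 = 9.3% → Panel B
Translational research: Panel B 128/153 = 83.7%, the internal panel 65/89 = 73.0% → Panel B
Overall: Panel B 932/4048 = 23.0%, the internal panel 320/2344 = 13.7% → Panel B
Panel B wins overall and in every proposal group — no reversal.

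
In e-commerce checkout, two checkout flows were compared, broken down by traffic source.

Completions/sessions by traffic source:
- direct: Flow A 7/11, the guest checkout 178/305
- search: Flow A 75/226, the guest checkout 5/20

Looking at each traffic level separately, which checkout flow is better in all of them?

Direct: Flow A 7/11 = 63.6%, the guest checkout 178/305 = 58.4% → Flow A
Search: Flow A 75/226 = 33.2%, the guest checkout 5/20 = 25.0% → Flow A
Flow A has the higher rate in both groups.

Flow A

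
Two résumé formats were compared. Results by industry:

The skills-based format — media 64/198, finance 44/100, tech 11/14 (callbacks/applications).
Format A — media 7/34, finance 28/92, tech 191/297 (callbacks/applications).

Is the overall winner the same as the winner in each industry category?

Media: the skills-based format 64/198 = 32.3%, Format A 7/34 = 20.6% → the skills-based format
Finance: the skills-based format 44/100 = 44.0%, Format A 28/92 = 30.4% → the skills-based format
Tech: the skills-based format 11/14 = 78.6%, Format A 191/297 = 64.3% → the skills-based format
Overall: the skills-based format 119/312 = 38.1%, Format A 226/423 = 53.4% → Format A
The skills-based format wins each industry group but Format A wins overall — the comparison reverses. The skills-based format's applications skew toward media, which has a lower base rate.

No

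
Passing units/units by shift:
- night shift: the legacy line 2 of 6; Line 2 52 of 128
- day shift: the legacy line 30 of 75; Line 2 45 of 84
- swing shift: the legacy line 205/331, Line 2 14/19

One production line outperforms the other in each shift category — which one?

Line 2

Night shift: the legacy line 2/6 = 33.3%, Line 2 52/128 = 40.6% → Line 2
Day shift: the legacy line 30/75 = 40.0%, Line 2 45/84 = 53.6% → Line 2
Swing shift: the legacy line 205/331 = 61.9%, Line 2 14/19 = 73.7% → Line 2
Line 2 has the higher rate in all 3 groups.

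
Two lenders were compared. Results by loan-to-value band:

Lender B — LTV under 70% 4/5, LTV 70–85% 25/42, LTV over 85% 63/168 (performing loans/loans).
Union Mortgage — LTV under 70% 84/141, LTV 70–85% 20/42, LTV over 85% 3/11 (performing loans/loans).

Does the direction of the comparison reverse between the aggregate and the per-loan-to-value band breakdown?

LTV under 70%: Lender B 4/5 = 80.0%, Union Mortgage 84/141 = 59.6% → Lender B
LTV 70–85%: Lender B 25/42 = 59.5%, Union Mortgage 20/42 = 47.6% → Lender B
LTV over 85%: Lender B 63/168 = 37.5%, Union Mortgage 3/11 = 27.3% → Lender B
Overall: Lender B 92/215 = 42.8%, Union Mortgage 107/194 = 55.2% → Union Mortgage
Lender B wins each loan-to-value group but Union Mortgage wins overall — the comparison reverses. Lender B's loans skew toward LTV over 85%, which has a lower base rate.

Yes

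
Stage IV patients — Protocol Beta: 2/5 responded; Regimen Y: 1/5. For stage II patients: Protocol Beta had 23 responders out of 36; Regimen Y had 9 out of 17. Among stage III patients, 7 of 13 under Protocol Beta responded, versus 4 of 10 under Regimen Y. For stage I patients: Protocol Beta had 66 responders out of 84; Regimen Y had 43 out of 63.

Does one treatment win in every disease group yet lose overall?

Stage IV: Protocol Beta 2/5 = 40.0%, Regimen Y 1/5 = 20.0% → Protocol Beta
Stage II: Protocol Beta 23/36 = 63.9%, Regimen Y 9/17 = 52.9% → Protocol Beta
Stage III: Protocol Beta 7/13 = 53.8%, Regimen Y 4/10 = 40.0% → Protocol Beta
Stage I: Protocol Beta 66/84 = 78.6%, Regimen Y 43/63 = 68.3% → Protocol Beta
Overall: Protocol Beta 98/138 = 71.0%, Regimen Y 57/95 = 60.0% → Protocol Beta
Protocol Beta wins overall and in every disease group — no reversal.

No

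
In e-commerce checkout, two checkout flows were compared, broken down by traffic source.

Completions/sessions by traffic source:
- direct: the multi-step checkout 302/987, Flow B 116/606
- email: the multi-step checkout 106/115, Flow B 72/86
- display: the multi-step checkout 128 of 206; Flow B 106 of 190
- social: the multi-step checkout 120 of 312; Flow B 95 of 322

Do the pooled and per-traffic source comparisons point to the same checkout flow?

Yes

Direct: the multi-step checkout 302/987 = 30.6%, Flow B 116/606 = 19.1% → the multi-step checkout
Email: the multi-step checkout 106/115 = 92.2%, Flow B 72/86 = 83.7% → the multi-step checkout
Display: the multi-step checkout 128/206 = 62.1%, Flow B 106/190 = 55.8% → the multi-step checkout
Social: the multi-step checkout 120/312 = 38.5%, Flow B 95/322 = 29.5% → the multi-step checkout
Overall: the multi-step checkout 656/1620 = 40.5%, Flow B 389/1204 = 32.3% → the multi-step checkout
The multi-step checkout wins overall and in every traffic group — no reversal.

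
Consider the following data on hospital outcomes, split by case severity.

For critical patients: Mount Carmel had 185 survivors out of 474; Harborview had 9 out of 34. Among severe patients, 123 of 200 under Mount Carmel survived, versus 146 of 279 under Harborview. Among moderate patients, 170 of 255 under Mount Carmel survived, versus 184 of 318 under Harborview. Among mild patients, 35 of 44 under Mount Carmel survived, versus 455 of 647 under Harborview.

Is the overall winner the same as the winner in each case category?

Critical: Mount Carmel 185/474 = 39.0%, Harborview 9/34 = 26.5% → Mount Carmel
Severe: Mount Carmel 123/200 = 61.5%, Harborview 146/279 = 52.3% → Mount Carmel
Moderate: Mount Carmel 170/255 = 66.7%, Harborview 184/318 = 57.9% → Mount Carmel
Mild: Mount Carmel 35/44 = 79.5%, Harborview 455/647 = 70.3% → Mount Carmel
Overall: Mount Carmel 513/973 = 52.7%, Harborview 794/1278 = 62.1% → Harborview
Mount Carmel wins each case group but Harborview wins overall — the comparison reverses. Mount Carmel's patients skew toward critical, which has a lower base rate.

No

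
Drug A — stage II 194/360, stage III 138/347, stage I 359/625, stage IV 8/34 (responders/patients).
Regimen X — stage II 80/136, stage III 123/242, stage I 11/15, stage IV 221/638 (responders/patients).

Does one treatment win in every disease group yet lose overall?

Yes

Stage II: Drug A 194/360 = 53.9%, Regimen X 80/136 = 58.8% → Regimen X
Stage III: Drug A 138/347 = 39.8%, Regimen X 123/242 = 50.8% → Regimen X
Stage I: Drug A 359/625 = 57.4%, Regimen X 11/15 = 73.3% → Regimen X
Stage IV: Drug A 8/34 = 23.5%, Regimen X 221/638 = 34.6% → Regimen X
Overall: Drug A 699/1366 = 51.2%, Regimen X 435/1031 = 42.2% → Drug A
Regimen X wins each disease group but Drug A wins overall — the comparison reverses. Regimen X's patients skew toward stage IV, which has a lower base rate.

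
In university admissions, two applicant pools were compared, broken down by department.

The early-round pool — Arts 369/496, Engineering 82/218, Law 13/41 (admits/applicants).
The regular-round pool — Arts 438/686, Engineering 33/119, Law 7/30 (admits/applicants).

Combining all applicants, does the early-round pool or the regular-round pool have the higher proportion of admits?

the early-round pool

Arts: the early-round pool 369/496 = 74.4%, the regular-round pool 438/686 = 63.8% → the early-round pool
Engineering: the early-round pool 82/218 = 37.6%, the regular-round pool 33/119 = 27.7% → the early-round pool
Law: the early-round pool 13/41 = 31.7%, the regular-round pool 7/30 = 23.3% → the early-round pool
Overall: the early-round pool 464/755 = 61.5%, the regular-round pool 478/835 = 57.2% → the early-round pool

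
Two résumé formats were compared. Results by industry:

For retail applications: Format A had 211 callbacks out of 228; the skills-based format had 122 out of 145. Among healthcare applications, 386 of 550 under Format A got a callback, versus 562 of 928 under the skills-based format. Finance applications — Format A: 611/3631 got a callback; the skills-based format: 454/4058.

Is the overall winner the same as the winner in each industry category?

Yes

Retail: Format A 211/228 = 92.5%, the skills-based format 122/145 = 84.1% → Format A
Healthcare: Format A 386/550 = 70.2%, the skills-based format 562/928 = 60.6% → Format A
Finance: Format A 611/3631 = 16.8%, the skills-based format 454/4058 = 11.2% → Format A
Overall: Format A 1208/4409 = 27.4%, the skills-based format 1138/5131 = 22.2% → Format A
Format A wins overall and in every industry group — no reversal.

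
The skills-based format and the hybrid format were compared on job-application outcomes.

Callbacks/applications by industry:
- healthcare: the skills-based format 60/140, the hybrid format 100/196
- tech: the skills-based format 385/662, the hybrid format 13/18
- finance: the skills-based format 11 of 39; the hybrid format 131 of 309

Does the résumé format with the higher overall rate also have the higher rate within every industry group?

No

Healthcare: the skills-based format 60/140 = 42.9%, the hybrid format 100/196 = 51.0% → the hybrid format
Tech: the skills-based format 385/662 = 58.2%, the hybrid format 13/18 = 72.2% → the hybrid format
Finance: the skills-based format 11/39 = 28.2%, the hybrid format 131/309 = 42.4% → the hybrid format
Overall: the skills-based format 456/841 = 54.2%, the hybrid format 244/523 = 46.7% → the skills-based format
The hybrid format wins each industry group but the skills-based format wins overall — the comparison reverses. The hybrid format's applications skew toward finance, which has a lower base rate.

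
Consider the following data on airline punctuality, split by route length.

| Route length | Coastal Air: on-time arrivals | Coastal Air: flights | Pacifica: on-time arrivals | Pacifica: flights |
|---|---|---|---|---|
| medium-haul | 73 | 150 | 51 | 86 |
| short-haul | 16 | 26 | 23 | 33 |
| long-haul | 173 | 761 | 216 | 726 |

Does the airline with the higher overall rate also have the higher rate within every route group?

Medium-haul: Coastal Air 73/150 = 48.7%, Pacifica 51/86 = 59.3% → Pacifica
Short-haul: Coastal Air 16/26 = 61.5%, Pacifica 23/33 = 69.7% → Pacifica
Long-haul: Coastal Air 173/761 = 22.7%, Pacifica 216/726 = 29.8% → Pacifica
Overall: Coastal Air 262/937 = 28.0%, Pacifica 290/845 = 34.3% → Pacifica
Pacifica wins overall and in every route group — no reversal.

Yes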